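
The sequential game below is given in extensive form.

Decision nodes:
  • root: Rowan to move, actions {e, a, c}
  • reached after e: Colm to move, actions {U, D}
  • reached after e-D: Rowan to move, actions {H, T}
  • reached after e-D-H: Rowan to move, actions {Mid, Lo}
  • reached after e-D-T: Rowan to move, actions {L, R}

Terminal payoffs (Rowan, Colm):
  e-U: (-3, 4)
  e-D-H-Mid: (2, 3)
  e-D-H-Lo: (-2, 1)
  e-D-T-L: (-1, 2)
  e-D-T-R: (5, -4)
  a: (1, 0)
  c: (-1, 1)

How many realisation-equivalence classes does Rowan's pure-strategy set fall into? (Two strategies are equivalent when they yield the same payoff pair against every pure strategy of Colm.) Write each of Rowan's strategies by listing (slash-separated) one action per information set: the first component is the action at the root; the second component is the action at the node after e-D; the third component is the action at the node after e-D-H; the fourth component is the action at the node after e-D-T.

6

Rowan has 24 pure strategies: e/H/Mid/L, e/H/Mid/R, e/H/Lo/L, e/H/Lo/R, e/T/Mid/L, e/T/Mid/R, e/T/Lo/L, e/T/Lo/R, a/H/Mid/L, a/H/Mid/R, a/H/Lo/L, a/H/Lo/R, a/T/Mid/L, a/T/Mid/R, a/T/Lo/L, a/T/Lo/R, c/H/Mid/L, c/H/Mid/R, c/H/Lo/L, c/H/Lo/R, c/T/Mid/L, c/T/Mid/R, c/T/Lo/L, c/T/Lo/R. Columns: U, D.
{e/H/Mid/L, e/H/Mid/R} → row (-3,4) (2,3)
{e/H/Lo/L, e/H/Lo/R} → row (-3,4) (-2,1)
{e/T/Mid/L, e/T/Lo/L} → row (-3,4) (-1,2)
{e/T/Mid/R, e/T/Lo/R} → row (-3,4) (5,-4)
{a/H/Mid/L, a/H/Mid/R, a/H/Lo/L, a/H/Lo/R, a/T/Mid/L, a/T/Mid/R, a/T/Lo/L, a/T/Lo/R} → row (1,0) (1,0)
{c/H/Mid/L, c/H/Mid/R, c/H/Lo/L, c/H/Lo/R, c/T/Mid/L, c/T/Mid/R, c/T/Lo/L, c/T/Lo/R} → row (-1,1) (-1,1)
That's 6 distinct rows out of 24 strategies.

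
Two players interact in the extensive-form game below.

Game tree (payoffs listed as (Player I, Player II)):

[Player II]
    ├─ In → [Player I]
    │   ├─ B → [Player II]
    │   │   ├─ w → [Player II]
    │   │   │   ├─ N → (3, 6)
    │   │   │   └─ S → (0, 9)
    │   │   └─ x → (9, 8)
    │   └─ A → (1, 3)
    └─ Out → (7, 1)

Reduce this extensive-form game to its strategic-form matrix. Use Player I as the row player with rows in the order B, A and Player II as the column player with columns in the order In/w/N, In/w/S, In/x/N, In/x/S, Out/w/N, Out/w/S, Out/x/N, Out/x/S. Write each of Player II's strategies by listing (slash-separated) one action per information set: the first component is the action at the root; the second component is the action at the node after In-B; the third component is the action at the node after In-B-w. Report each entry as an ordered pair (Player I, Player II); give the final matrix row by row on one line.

B: (3,6) (0,9) (9,8) (9,8) (7,1) (7,1) (7,1) (7,1) | A: (1,3) (1,3) (1,3) (1,3) (7,1) (7,1) (7,1) (7,1)

Row B: In/w/N→(3,6), In/w/S→(0,9), In/x/N→(9,8), In/x/S→(9,8), Out/w/N→(7,1), Out/w/S→(7,1), Out/x/N→(7,1), Out/x/S→(7,1)
Row A: In/w/N→(1,3), In/w/S→(1,3), In/x/N→(1,3), In/x/S→(1,3), Out/w/N→(7,1), Out/w/S→(7,1), Out/x/N→(7,1), Out/x/S→(7,1)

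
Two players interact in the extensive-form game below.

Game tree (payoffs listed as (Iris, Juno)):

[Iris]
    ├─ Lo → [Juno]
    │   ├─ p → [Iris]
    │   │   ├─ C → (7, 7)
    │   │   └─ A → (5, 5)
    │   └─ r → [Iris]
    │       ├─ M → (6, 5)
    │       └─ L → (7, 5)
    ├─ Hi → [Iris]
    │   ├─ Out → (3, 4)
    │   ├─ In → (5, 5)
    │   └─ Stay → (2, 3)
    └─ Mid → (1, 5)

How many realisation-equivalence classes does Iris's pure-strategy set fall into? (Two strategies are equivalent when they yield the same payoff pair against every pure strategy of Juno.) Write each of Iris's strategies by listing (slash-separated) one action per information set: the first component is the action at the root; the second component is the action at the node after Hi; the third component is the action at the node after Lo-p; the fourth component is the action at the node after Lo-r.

Iris has 36 pure strategies: Lo/Out/C/M, Lo/Out/C/L, Lo/Out/A/M, Lo/Out/A/L, Lo/In/C/M, Lo/In/C/L, Lo/In/A/M, Lo/In/A/L, Lo/Stay/C/M, Lo/Stay/C/L, Lo/Stay/A/M, Lo/Stay/A/L, Hi/Out/C/M, Hi/Out/C/L, Hi/Out/A/M, Hi/Out/A/L, Hi/In/C/M, Hi/In/C/L, Hi/In/A/M, Hi/In/A/L, Hi/Stay/C/M, Hi/Stay/C/L, Hi/Stay/A/M, Hi/Stay/A/L, Mid/Out/C/M, Mid/Out/C/L, Mid/Out/A/M, Mid/Out/A/L, Mid/In/C/M, Mid/In/C/L, Mid/In/A/M, Mid/In/A/L, Mid/Stay/C/M, Mid/Stay/C/L, Mid/Stay/A/M, Mid/Stay/A/L. Columns: p, r.
{Lo/Out/C/M, Lo/In/C/M, Lo/Stay/C/M} → row (7,7) (6,5)
{Lo/Out/C/L, Lo/In/C/L, Lo/Stay/C/L} → row (7,7) (7,5)
{Lo/Out/A/M, Lo/In/A/M, Lo/Stay/A/M} → row (5,5) (6,5)
{Lo/Out/A/L, Lo/In/A/L, Lo/Stay/A/L} → row (5,5) (7,5)
{Hi/Out/C/M, Hi/Out/C/L, Hi/Out/A/M, Hi/Out/A/L} → row (3,4) (3,4)
{Hi/In/C/M, Hi/In/C/L, Hi/In/A/M, Hi/In/A/L} → row (5,5) (5,5)
{Hi/Stay/C/M, Hi/Stay/C/L, Hi/Stay/A/M, Hi/Stay/A/L} → row (2,3) (2,3)
{Mid/Out/C/M, Mid/Out/C/L, Mid/Out/A/M, Mid/Out/A/L, Mid/In/C/M, Mid/In/C/L, Mid/In/A/M, Mid/In/A/L, Mid/Stay/C/M, Mid/Stay/C/L, Mid/Stay/A/M, Mid/Stay/A/L} → row (1,5) (1,5)
That's 8 distinct rows out of 36 strategies.

8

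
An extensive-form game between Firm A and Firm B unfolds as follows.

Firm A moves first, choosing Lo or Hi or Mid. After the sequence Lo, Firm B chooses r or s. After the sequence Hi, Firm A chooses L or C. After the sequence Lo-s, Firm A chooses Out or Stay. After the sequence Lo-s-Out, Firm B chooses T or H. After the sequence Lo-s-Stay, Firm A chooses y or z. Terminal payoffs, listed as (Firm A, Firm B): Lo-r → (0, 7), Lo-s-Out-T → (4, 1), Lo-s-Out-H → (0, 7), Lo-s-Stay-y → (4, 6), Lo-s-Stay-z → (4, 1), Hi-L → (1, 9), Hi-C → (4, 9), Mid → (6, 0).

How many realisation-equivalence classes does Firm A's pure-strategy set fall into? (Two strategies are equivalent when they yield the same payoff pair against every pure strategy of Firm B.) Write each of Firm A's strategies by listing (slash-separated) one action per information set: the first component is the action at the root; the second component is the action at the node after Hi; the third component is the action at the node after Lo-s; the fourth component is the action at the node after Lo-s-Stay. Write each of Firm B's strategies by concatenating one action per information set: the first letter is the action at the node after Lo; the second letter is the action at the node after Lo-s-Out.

6

Firm A has 24 pure strategies: Lo/L/Out/y, Lo/L/Out/z, Lo/L/Stay/y, Lo/L/Stay/z, Lo/C/Out/y, Lo/C/Out/z, Lo/C/Stay/y, Lo/C/Stay/z, Hi/L/Out/y, Hi/L/Out/z, Hi/L/Stay/y, Hi/L/Stay/z, Hi/C/Out/y, Hi/C/Out/z, Hi/C/Stay/y, Hi/C/Stay/z, Mid/L/Out/y, Mid/L/Out/z, Mid/L/Stay/y, Mid/L/Stay/z, Mid/C/Out/y, Mid/C/Out/z, Mid/C/Stay/y, Mid/C/Stay/z. Columns: rT, rH, sT, sH.
{Lo/L/Out/y, Lo/L/Out/z, Lo/C/Out/y, Lo/C/Out/z} → row (0,7) (0,7) (4,1) (0,7)
{Lo/L/Stay/y, Lo/C/Stay/y} → row (0,7) (0,7) (4,6) (4,6)
{Lo/L/Stay/z, Lo/C/Stay/z} → row (0,7) (0,7) (4,1) (4,1)
{Hi/L/Out/y, Hi/L/Out/z, Hi/L/Stay/y, Hi/L/Stay/z} → row (1,9) (1,9) (1,9) (1,9)
{Hi/C/Out/y, Hi/C/Out/z, Hi/C/Stay/y, Hi/C/Stay/z} → row (4,9) (4,9) (4,9) (4,9)
{Mid/L/Out/y, Mid/L/Out/z, Mid/L/Stay/y, Mid/L/Stay/z, Mid/C/Out/y, Mid/C/Out/z, Mid/C/Stay/y, Mid/C/Stay/z} → row (6,0) (6,0) (6,0) (6,0)
That's 6 distinct rows out of 24 strategies.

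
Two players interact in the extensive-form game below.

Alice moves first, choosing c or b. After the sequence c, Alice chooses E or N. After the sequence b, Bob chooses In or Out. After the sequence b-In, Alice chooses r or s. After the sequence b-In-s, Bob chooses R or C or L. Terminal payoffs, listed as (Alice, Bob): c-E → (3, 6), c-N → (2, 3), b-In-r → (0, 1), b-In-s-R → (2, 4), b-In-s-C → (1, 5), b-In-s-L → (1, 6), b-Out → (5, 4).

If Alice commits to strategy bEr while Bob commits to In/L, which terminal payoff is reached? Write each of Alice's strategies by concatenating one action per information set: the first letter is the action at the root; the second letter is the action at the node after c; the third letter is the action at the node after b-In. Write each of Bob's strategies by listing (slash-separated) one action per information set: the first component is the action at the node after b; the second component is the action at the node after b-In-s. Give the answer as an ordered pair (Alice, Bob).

(0, 1)

Trace the play path from the root:
  Alice plays b
  Bob plays In at [b]
  Alice plays r at [b-In]
→ terminal payoff (0, 1).
(Alice's choice at the node after c is never reached on this path, so it doesn't affect the outcome.)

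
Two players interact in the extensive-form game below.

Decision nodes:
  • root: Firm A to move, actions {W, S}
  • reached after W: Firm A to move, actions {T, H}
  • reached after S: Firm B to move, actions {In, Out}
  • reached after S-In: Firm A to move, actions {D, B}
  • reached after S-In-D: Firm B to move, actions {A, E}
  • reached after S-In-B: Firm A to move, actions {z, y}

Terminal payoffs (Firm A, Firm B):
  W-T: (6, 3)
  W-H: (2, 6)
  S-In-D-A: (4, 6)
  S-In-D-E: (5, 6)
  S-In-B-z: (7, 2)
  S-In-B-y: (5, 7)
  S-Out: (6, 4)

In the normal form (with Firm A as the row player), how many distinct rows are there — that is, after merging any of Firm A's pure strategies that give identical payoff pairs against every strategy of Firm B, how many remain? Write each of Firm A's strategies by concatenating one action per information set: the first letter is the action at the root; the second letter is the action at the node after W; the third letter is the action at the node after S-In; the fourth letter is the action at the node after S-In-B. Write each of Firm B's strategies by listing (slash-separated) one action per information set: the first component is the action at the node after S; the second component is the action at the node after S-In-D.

Firm A has 16 pure strategies: WTDz, WTDy, WTBz, WTBy, WHDz, WHDy, WHBz, WHBy, STDz, STDy, STBz, STBy, SHDz, SHDy, SHBz, SHBy. Columns: In/A, In/E, Out/A, Out/E.
{WTDz, WTDy, WTBz, WTBy} → row (6,3) (6,3) (6,3) (6,3)
{WHDz, WHDy, WHBz, WHBy} → row (2,6) (2,6) (2,6) (2,6)
{STDz, STDy, SHDz, SHDy} → row (4,6) (5,6) (6,4) (6,4)
{STBz, SHBz} → row (7,2) (7,2) (6,4) (6,4)
{STBy, SHBy} → row (5,7) (5,7) (6,4) (6,4)
That's 5 distinct rows out of 16 strategies.

5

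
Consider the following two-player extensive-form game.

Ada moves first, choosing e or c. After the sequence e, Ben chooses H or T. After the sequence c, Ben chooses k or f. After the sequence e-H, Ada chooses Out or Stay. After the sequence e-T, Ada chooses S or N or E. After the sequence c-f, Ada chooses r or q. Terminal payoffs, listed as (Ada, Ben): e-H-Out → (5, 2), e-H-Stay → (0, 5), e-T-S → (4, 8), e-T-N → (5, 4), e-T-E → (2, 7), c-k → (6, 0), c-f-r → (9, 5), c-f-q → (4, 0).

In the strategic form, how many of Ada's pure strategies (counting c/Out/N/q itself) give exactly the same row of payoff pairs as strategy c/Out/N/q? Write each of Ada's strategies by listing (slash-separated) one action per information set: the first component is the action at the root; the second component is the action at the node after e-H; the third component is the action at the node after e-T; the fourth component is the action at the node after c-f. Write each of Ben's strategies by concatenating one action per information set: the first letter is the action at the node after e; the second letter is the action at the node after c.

6

Row for c/Out/N/q (columns Hk, Hf, Tk, Tf): (6,0) (4,0) (6,0) (4,0).
Under c/Out/N/q, Ada's choice at the node after e-H and at the node after e-T can never be reached regardless of what Ben does, so varying those choices leaves every outcome unchanged.
Holding the reachable choices fixed and varying the unreachable ones freely already gives 2 × 3 = 6 equivalent strategies.
No other strategy reproduces this row, so those 6 are the full class: c/Out/S/q, c/Out/N/q, c/Out/E/q, c/Stay/S/q, c/Stay/N/q, c/Stay/E/q.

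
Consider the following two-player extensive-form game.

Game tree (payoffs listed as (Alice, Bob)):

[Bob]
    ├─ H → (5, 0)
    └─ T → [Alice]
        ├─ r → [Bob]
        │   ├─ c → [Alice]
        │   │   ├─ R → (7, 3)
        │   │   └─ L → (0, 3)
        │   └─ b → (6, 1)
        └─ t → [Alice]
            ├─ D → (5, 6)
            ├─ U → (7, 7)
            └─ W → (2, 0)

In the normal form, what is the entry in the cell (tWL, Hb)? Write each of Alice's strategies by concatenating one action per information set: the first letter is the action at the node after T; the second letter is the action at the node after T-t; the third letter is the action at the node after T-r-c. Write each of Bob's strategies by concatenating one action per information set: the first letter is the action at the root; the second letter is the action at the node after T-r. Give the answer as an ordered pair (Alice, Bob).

Trace the play path from the root:
  Bob plays H
→ terminal payoff (5, 0).
(Alice's choice at the node after T is never reached on this path, so it doesn't affect the outcome.)

(5, 0)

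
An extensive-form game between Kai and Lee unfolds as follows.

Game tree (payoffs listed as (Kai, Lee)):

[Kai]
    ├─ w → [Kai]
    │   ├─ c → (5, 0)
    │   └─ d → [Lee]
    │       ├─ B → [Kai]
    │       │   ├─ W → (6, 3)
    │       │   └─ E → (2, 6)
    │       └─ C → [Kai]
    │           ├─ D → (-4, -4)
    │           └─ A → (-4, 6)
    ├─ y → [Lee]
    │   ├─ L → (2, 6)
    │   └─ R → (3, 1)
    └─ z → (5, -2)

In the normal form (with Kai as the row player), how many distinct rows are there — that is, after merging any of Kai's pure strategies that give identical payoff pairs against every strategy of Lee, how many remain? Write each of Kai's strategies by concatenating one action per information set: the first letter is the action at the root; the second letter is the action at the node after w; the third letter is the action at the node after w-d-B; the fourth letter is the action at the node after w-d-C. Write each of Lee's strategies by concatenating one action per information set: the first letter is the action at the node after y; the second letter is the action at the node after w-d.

7

Kai has 24 pure strategies: wcWD, wcWA, wcED, wcEA, wdWD, wdWA, wdED, wdEA, ycWD, ycWA, ycED, ycEA, ydWD, ydWA, ydED, ydEA, zcWD, zcWA, zcED, zcEA, zdWD, zdWA, zdED, zdEA. Columns: LB, LC, RB, RC.
{wcWD, wcWA, wcED, wcEA} → row (5,0) (5,0) (5,0) (5,0)
{wdWD} → row (6,3) (-4,-4) (6,3) (-4,-4)
{wdWA} → row (6,3) (-4,6) (6,3) (-4,6)
{wdED} → row (2,6) (-4,-4) (2,6) (-4,-4)
{wdEA} → row (2,6) (-4,6) (2,6) (-4,6)
{ycWD, ycWA, ycED, ycEA, ydWD, ydWA, ydED, ydEA} → row (2,6) (2,6) (3,1) (3,1)
{zcWD, zcWA, zcED, zcEA, zdWD, zdWA, zdED, zdEA} → row (5,-2) (5,-2) (5,-2) (5,-2)
That's 7 distinct rows out of 24 strategies.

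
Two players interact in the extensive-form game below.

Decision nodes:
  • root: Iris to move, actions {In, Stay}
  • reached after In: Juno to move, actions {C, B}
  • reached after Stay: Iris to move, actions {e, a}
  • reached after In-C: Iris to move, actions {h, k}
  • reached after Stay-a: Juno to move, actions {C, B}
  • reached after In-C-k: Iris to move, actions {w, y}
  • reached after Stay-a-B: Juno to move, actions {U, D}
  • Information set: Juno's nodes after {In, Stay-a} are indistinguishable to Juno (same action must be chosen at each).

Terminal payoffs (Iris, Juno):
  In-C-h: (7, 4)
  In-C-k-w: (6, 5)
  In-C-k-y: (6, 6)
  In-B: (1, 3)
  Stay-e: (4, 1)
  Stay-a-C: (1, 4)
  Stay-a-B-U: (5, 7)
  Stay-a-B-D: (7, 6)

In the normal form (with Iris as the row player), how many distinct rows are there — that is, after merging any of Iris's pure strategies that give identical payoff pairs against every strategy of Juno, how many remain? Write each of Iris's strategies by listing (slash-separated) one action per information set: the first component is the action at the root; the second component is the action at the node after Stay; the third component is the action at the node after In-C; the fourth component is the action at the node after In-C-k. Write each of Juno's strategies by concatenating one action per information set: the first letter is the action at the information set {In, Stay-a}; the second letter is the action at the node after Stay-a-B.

5

Iris has 16 pure strategies: In/e/h/w, In/e/h/y, In/e/k/w, In/e/k/y, In/a/h/w, In/a/h/y, In/a/k/w, In/a/k/y, Stay/e/h/w, Stay/e/h/y, Stay/e/k/w, Stay/e/k/y, Stay/a/h/w, Stay/a/h/y, Stay/a/k/w, Stay/a/k/y. Columns: CU, CD, BU, BD.
{In/e/h/w, In/e/h/y, In/a/h/w, In/a/h/y} → row (7,4) (7,4) (1,3) (1,3)
{In/e/k/w, In/a/k/w} → row (6,5) (6,5) (1,3) (1,3)
{In/e/k/y, In/a/k/y} → row (6,6) (6,6) (1,3) (1,3)
{Stay/e/h/w, Stay/e/h/y, Stay/e/k/w, Stay/e/k/y} → row (4,1) (4,1) (4,1) (4,1)
{Stay/a/h/w, Stay/a/h/y, Stay/a/k/w, Stay/a/k/y} → row (1,4) (1,4) (5,7) (7,6)
That's 5 distinct rows out of 16 strategies.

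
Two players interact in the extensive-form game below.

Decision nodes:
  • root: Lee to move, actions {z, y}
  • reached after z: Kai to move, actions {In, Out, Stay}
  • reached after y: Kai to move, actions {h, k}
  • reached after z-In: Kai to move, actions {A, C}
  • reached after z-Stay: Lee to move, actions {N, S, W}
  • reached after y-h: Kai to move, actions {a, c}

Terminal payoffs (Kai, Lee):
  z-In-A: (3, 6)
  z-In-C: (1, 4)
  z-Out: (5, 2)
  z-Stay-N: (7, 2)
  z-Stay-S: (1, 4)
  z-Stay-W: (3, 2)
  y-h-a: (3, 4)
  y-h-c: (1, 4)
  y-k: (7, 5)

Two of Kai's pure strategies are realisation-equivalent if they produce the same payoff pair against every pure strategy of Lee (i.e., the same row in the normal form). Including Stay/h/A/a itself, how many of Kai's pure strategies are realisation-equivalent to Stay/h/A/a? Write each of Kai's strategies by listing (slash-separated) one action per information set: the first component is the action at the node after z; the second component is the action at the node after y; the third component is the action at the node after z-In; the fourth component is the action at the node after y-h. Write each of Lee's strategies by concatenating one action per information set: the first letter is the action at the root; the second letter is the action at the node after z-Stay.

Row for Stay/h/A/a (columns zN, zS, zW, yN, yS, yW): (7,2) (1,4) (3,2) (3,4) (3,4) (3,4).
Under Stay/h/A/a, Kai's choice at the node after z-In can never be reached regardless of what Lee does, so varying those choices leaves every outcome unchanged.
Holding the reachable choices fixed and varying the unreachable one freely already gives 2 equivalent strategies.
No other strategy reproduces this row, so those 2 are the full class: Stay/h/A/a, Stay/h/C/a.

2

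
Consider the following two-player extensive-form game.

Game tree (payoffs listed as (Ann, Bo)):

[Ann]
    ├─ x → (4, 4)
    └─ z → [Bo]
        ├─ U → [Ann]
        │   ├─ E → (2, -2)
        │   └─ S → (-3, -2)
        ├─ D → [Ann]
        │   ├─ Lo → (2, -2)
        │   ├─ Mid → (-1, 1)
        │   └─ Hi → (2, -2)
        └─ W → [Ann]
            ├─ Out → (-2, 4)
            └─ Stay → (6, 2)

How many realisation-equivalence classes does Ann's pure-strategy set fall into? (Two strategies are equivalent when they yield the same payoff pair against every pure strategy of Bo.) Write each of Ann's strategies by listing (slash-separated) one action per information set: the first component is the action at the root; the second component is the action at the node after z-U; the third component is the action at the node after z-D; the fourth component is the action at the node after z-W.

9

Ann has 24 pure strategies: x/E/Lo/Out, x/E/Lo/Stay, x/E/Mid/Out, x/E/Mid/Stay, x/E/Hi/Out, x/E/Hi/Stay, x/S/Lo/Out, x/S/Lo/Stay, x/S/Mid/Out, x/S/Mid/Stay, x/S/Hi/Out, x/S/Hi/Stay, z/E/Lo/Out, z/E/Lo/Stay, z/E/Mid/Out, z/E/Mid/Stay, z/E/Hi/Out, z/E/Hi/Stay, z/S/Lo/Out, z/S/Lo/Stay, z/S/Mid/Out, z/S/Mid/Stay, z/S/Hi/Out, z/S/Hi/Stay. Columns: U, D, W.
{x/E/Lo/Out, x/E/Lo/Stay, x/E/Mid/Out, x/E/Mid/Stay, x/E/Hi/Out, x/E/Hi/Stay, x/S/Lo/Out, x/S/Lo/Stay, x/S/Mid/Out, x/S/Mid/Stay, x/S/Hi/Out, x/S/Hi/Stay} → row (4,4) (4,4) (4,4)
{z/E/Lo/Out, z/E/Hi/Out} → row (2,-2) (2,-2) (-2,4)
{z/E/Lo/Stay, z/E/Hi/Stay} → row (2,-2) (2,-2) (6,2)
{z/E/Mid/Out} → row (2,-2) (-1,1) (-2,4)
{z/E/Mid/Stay} → row (2,-2) (-1,1) (6,2)
{z/S/Lo/Out, z/S/Hi/Out} → row (-3,-2) (2,-2) (-2,4)
{z/S/Lo/Stay, z/S/Hi/Stay} → row (-3,-2) (2,-2) (6,2)
{z/S/Mid/Out} → row (-3,-2) (-1,1) (-2,4)
{z/S/Mid/Stay} → row (-3,-2) (-1,1) (6,2)
That's 9 distinct rows out of 24 strategies.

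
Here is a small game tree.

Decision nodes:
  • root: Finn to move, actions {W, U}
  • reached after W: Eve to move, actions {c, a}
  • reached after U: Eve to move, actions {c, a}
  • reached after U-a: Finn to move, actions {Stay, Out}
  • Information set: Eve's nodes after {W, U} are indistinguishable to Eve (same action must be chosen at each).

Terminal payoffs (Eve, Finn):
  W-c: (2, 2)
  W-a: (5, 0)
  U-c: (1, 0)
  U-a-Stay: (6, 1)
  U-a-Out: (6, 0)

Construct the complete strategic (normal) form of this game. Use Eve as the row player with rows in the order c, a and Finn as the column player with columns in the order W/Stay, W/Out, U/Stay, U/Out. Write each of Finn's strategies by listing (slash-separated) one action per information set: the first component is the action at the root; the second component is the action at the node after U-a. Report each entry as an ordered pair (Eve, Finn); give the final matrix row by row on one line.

       W/Stay    W/Out   U/Stay    U/Out
   c    (2,2)    (2,2)    (1,0)    (1,0)
   a    (5,0)    (5,0)    (6,1)    (6,0)

c: (2,2) (2,2) (1,0) (1,0) | a: (5,0) (5,0) (6,1) (6,0)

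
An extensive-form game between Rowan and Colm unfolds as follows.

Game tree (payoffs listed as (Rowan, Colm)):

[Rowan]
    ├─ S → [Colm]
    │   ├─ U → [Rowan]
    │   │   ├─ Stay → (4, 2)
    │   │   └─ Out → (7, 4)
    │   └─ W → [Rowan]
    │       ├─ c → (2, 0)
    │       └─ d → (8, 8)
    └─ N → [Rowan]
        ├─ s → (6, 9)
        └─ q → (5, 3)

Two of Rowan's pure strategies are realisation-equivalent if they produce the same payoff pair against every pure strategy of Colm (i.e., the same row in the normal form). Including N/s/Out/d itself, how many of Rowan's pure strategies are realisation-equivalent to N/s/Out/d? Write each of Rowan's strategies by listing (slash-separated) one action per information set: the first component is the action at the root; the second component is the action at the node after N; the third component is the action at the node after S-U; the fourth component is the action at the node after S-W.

4

Row for N/s/Out/d (columns U, W): (6,9) (6,9).
Under N/s/Out/d, Rowan's choice at the node after S-U and at the node after S-W can never be reached regardless of what Colm does, so varying those choices leaves every outcome unchanged.
Holding the reachable choices fixed and varying the unreachable ones freely already gives 2 × 2 = 4 equivalent strategies.
No other strategy reproduces this row, so those 4 are the full class: N/s/Stay/c, N/s/Stay/d, N/s/Out/c, N/s/Out/d.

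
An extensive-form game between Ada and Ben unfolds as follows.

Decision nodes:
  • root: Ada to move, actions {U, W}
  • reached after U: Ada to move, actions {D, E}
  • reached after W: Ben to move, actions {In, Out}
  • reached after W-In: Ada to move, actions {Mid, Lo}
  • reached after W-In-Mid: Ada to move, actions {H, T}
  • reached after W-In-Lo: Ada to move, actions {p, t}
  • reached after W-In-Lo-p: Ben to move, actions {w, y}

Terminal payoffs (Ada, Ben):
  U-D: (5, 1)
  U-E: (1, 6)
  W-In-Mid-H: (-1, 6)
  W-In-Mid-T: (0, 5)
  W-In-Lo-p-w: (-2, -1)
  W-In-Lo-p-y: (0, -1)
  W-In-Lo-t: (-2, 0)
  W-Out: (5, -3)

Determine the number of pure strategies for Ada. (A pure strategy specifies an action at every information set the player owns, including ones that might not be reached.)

32

Ada owns the root with actions {U, W} — two choices.
Ada owns the node after U with actions {D, E} — two choices.
Ada owns the node after W-In with actions {Mid, Lo} — two choices.
Ada owns the node after W-In-Mid with actions {H, T} — two choices.
Ada owns the node after W-In-Lo with actions {p, t} — two choices.
A pure strategy fixes one action at each information set independently, so the count is the product 2 × 2 × 2 × 2 × 2 = 32.
(For reference, Ben has 4 pure strategies, giving a 32×4 normal-form matrix.)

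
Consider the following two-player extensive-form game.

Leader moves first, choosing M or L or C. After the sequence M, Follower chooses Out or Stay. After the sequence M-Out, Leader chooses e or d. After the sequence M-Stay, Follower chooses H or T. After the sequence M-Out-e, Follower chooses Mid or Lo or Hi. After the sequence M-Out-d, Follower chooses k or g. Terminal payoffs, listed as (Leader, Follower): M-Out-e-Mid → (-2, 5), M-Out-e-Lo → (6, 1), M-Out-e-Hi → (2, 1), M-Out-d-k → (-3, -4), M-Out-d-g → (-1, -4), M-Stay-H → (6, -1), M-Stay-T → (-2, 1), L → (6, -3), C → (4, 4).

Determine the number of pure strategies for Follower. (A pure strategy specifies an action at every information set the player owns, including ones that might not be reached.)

24

Follower owns the node after M with actions {Out, Stay} — two choices.
Follower owns the node after M-Stay with actions {H, T} — two choices.
Follower owns the node after M-Out-e with actions {Mid, Lo, Hi} — three choices.
Follower owns the node after M-Out-d with actions {k, g} — two choices.
A pure strategy fixes one action at each information set independently, so the count is the product 2 × 2 × 3 × 2 = 24.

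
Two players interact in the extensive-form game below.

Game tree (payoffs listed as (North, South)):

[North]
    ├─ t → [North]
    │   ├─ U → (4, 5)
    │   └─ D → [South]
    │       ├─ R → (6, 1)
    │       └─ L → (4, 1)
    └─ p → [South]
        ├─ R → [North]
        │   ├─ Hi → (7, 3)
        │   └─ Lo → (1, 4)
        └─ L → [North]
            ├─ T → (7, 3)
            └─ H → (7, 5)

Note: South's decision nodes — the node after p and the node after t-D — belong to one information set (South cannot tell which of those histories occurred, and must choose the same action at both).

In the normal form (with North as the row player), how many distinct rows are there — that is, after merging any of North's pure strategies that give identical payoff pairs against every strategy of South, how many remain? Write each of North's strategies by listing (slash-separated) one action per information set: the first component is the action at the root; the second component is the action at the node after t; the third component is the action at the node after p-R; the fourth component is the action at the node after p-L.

North has 16 pure strategies: t/U/Hi/T, t/U/Hi/H, t/U/Lo/T, t/U/Lo/H, t/D/Hi/T, t/D/Hi/H, t/D/Lo/T, t/D/Lo/H, p/U/Hi/T, p/U/Hi/H, p/U/Lo/T, p/U/Lo/H, p/D/Hi/T, p/D/Hi/H, p/D/Lo/T, p/D/Lo/H. Columns: R, L.
{t/U/Hi/T, t/U/Hi/H, t/U/Lo/T, t/U/Lo/H} → row (4,5) (4,5)
{t/D/Hi/T, t/D/Hi/H, t/D/Lo/T, t/D/Lo/H} → row (6,1) (4,1)
{p/U/Hi/T, p/D/Hi/T} → row (7,3) (7,3)
{p/U/Hi/H, p/D/Hi/H} → row (7,3) (7,5)
{p/U/Lo/T, p/D/Lo/T} → row (1,4) (7,3)
{p/U/Lo/H, p/D/Lo/H} → row (1,4) (7,5)
That's 6 distinct rows out of 16 strategies.

6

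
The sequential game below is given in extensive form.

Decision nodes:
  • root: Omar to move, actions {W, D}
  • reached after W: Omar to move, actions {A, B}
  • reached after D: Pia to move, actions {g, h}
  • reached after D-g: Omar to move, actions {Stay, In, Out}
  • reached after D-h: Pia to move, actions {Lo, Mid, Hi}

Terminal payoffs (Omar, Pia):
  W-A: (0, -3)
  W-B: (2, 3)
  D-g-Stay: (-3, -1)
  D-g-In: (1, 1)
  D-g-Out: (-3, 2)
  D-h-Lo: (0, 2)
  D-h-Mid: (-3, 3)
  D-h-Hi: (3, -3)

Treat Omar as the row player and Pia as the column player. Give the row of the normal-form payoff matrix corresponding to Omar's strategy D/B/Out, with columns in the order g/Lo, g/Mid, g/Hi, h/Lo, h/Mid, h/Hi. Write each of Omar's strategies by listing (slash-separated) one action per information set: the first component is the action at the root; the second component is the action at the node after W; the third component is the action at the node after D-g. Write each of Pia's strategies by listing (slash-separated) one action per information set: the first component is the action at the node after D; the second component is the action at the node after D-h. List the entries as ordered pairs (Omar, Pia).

vs g/Lo: Omar plays D → Pia plays g at [D] → Omar plays Out at [D-g] → (-3, 2)
vs g/Mid: Omar plays D → Pia plays g at [D] → Omar plays Out at [D-g] → (-3, 2)
vs g/Hi: Omar plays D → Pia plays g at [D] → Omar plays Out at [D-g] → (-3, 2)
vs h/Lo: Omar plays D → Pia plays h at [D] → Pia plays Lo at [D-h] → (0, 2)
vs h/Mid: Omar plays D → Pia plays h at [D] → Pia plays Mid at [D-h] → (-3, 3)
vs h/Hi: Omar plays D → Pia plays h at [D] → Pia plays Hi at [D-h] → (3, -3)

(-3,2) (-3,2) (-3,2) (0,2) (-3,3) (3,-3)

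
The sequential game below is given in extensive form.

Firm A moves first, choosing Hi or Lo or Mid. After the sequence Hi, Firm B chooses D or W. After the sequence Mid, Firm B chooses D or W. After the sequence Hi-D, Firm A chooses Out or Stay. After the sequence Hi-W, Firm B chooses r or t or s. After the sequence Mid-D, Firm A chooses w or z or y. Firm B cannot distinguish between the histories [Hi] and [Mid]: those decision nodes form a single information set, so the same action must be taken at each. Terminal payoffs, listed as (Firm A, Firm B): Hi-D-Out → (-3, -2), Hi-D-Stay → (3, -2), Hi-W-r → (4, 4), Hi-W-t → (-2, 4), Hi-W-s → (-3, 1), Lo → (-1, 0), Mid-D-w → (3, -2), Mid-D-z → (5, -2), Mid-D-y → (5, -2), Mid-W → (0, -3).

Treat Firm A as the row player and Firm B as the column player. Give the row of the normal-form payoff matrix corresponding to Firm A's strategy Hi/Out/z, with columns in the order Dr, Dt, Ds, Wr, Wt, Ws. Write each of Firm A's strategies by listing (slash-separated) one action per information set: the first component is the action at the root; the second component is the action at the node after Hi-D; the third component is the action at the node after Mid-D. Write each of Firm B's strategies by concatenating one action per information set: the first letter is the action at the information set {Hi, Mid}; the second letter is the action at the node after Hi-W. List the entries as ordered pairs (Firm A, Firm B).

(-3,-2) (-3,-2) (-3,-2) (4,4) (-2,4) (-3,1)

vs Dr: Firm A plays Hi → Firm B plays D at [Hi] → Firm A plays Out at [Hi-D] → (-3, -2)
vs Dt: Firm A plays Hi → Firm B plays D at [Hi] → Firm A plays Out at [Hi-D] → (-3, -2)
vs Ds: Firm A plays Hi → Firm B plays D at [Hi] → Firm A plays Out at [Hi-D] → (-3, -2)
vs Wr: Firm A plays Hi → Firm B plays W at [Hi] → Firm B plays r at [Hi-W] → (4, 4)
vs Wt: Firm A plays Hi → Firm B plays W at [Hi] → Firm B plays t at [Hi-W] → (-2, 4)
vs Ws: Firm A plays Hi → Firm B plays W at [Hi] → Firm B plays s at [Hi-W] → (-3, 1)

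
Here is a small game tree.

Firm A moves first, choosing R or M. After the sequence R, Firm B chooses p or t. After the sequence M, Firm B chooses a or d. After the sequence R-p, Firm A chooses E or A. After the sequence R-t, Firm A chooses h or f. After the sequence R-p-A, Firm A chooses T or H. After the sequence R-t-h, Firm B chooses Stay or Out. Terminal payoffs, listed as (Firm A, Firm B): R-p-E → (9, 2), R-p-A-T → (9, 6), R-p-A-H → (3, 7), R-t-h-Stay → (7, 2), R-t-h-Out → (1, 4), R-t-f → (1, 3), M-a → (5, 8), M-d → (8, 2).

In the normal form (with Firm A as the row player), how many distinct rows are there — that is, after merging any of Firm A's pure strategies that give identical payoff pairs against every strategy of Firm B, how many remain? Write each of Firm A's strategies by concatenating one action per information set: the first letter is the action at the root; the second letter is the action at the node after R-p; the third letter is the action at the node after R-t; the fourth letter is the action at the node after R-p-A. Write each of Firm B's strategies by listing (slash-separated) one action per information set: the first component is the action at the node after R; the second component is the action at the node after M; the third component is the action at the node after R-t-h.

Firm A has 16 pure strategies: REhT, REhH, REfT, REfH, RAhT, RAhH, RAfT, RAfH, MEhT, MEhH, MEfT, MEfH, MAhT, MAhH, MAfT, MAfH. Columns: p/a/Stay, p/a/Out, p/d/Stay, p/d/Out, t/a/Stay, t/a/Out, t/d/Stay, t/d/Out.
{REhT, REhH} → row (9,2) (9,2) (9,2) (9,2) (7,2) (1,4) (7,2) (1,4)
{REfT, REfH} → row (9,2) (9,2) (9,2) (9,2) (1,3) (1,3) (1,3) (1,3)
{RAhT} → row (9,6) (9,6) (9,6) (9,6) (7,2) (1,4) (7,2) (1,4)
{RAhH} → row (3,7) (3,7) (3,7) (3,7) (7,2) (1,4) (7,2) (1,4)
{RAfT} → row (9,6) (9,6) (9,6) (9,6) (1,3) (1,3) (1,3) (1,3)
{RAfH} → row (3,7) (3,7) (3,7) (3,7) (1,3) (1,3) (1,3) (1,3)
{MEhT, MEhH, MEfT, MEfH, MAhT, MAhH, MAfT, MAfH} → row (5,8) (5,8) (8,2) (8,2) (5,8) (5,8) (8,2) (8,2)
That's 7 distinct rows out of 16 strategies.

7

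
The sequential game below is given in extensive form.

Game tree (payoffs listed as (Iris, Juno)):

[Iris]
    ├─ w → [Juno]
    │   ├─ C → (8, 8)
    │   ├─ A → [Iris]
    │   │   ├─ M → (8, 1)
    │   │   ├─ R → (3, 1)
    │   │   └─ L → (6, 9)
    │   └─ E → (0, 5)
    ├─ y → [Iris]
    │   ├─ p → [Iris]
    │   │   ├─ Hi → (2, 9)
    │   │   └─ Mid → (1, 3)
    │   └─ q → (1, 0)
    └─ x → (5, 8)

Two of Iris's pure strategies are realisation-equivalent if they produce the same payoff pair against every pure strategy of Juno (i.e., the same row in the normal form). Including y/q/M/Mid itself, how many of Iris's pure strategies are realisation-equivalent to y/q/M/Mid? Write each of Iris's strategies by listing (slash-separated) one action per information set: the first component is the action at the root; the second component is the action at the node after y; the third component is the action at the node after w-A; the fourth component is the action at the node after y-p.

6

Row for y/q/M/Mid (columns C, A, E): (1,0) (1,0) (1,0).
Under y/q/M/Mid, Iris's choice at the node after w-A and at the node after y-p can never be reached regardless of what Juno does, so varying those choices leaves every outcome unchanged.
Holding the reachable choices fixed and varying the unreachable ones freely already gives 3 × 2 = 6 equivalent strategies.
No other strategy reproduces this row, so those 6 are the full class: y/q/M/Hi, y/q/M/Mid, y/q/R/Hi, y/q/R/Mid, y/q/L/Hi, y/q/L/Mid.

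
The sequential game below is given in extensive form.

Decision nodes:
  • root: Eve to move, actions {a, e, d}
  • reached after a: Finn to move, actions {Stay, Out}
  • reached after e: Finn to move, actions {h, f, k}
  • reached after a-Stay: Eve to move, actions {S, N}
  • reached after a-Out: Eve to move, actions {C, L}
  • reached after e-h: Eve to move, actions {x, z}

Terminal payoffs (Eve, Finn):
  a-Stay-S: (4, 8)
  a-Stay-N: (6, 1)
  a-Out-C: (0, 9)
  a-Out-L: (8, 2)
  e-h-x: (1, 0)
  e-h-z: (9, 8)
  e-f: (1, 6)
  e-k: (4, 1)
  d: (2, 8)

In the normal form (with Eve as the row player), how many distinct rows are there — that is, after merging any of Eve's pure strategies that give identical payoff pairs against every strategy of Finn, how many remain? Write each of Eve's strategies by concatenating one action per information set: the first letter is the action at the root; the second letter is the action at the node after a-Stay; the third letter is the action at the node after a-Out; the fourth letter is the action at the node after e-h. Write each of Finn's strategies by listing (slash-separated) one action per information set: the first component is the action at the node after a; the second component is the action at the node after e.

Eve has 24 pure strategies: aSCx, aSCz, aSLx, aSLz, aNCx, aNCz, aNLx, aNLz, eSCx, eSCz, eSLx, eSLz, eNCx, eNCz, eNLx, eNLz, dSCx, dSCz, dSLx, dSLz, dNCx, dNCz, dNLx, dNLz. Columns: Stay/h, Stay/f, Stay/k, Out/h, Out/f, Out/k.
{aSCx, aSCz} → row (4,8) (4,8) (4,8) (0,9) (0,9) (0,9)
{aSLx, aSLz} → row (4,8) (4,8) (4,8) (8,2) (8,2) (8,2)
{aNCx, aNCz} → row (6,1) (6,1) (6,1) (0,9) (0,9) (0,9)
{aNLx, aNLz} → row (6,1) (6,1) (6,1) (8,2) (8,2) (8,2)
{eSCx, eSLx, eNCx, eNLx} → row (1,0) (1,6) (4,1) (1,0) (1,6) (4,1)
{eSCz, eSLz, eNCz, eNLz} → row (9,8) (1,6) (4,1) (9,8) (1,6) (4,1)
{dSCx, dSCz, dSLx, dSLz, dNCx, dNCz, dNLx, dNLz} → row (2,8) (2,8) (2,8) (2,8) (2,8) (2,8)
That's 7 distinct rows out of 24 strategies.

7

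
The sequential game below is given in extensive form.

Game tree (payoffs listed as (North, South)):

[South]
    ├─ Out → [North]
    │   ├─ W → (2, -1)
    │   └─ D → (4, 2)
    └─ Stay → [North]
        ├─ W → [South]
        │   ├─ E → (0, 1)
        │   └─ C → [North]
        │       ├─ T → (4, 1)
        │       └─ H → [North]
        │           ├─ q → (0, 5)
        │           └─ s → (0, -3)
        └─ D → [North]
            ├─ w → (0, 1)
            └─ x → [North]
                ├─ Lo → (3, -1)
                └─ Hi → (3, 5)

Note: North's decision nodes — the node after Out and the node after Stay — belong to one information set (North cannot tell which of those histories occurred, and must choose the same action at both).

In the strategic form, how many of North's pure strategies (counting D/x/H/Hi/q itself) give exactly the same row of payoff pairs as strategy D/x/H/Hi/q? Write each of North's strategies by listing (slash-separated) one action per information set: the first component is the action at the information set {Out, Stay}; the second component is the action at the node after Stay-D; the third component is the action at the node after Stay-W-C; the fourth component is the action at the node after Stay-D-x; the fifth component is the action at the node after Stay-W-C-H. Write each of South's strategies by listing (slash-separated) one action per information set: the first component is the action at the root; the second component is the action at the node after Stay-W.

Row for D/x/H/Hi/q (columns Out/E, Out/C, Stay/E, Stay/C): (4,2) (4,2) (3,5) (3,5).
Under D/x/H/Hi/q, North's choice at the node after Stay-W-C and at the node after Stay-W-C-H can never be reached regardless of what South does, so varying those choices leaves every outcome unchanged.
Holding the reachable choices fixed and varying the unreachable ones freely already gives 2 × 2 = 4 equivalent strategies.
No other strategy reproduces this row, so those 4 are the full class: D/x/T/Hi/q, D/x/T/Hi/s, D/x/H/Hi/q, D/x/H/Hi/s.

4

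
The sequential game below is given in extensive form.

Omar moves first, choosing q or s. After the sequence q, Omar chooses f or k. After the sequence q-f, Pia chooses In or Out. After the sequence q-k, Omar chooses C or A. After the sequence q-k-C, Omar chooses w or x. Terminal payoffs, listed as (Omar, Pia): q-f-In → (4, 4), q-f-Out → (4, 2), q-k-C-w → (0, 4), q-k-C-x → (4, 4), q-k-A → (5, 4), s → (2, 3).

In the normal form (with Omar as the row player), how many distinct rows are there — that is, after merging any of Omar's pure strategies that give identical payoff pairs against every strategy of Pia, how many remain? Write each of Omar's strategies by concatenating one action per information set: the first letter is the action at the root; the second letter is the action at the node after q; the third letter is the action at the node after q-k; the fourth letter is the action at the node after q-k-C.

5

Omar has 16 pure strategies: qfCw, qfCx, qfAw, qfAx, qkCw, qkCx, qkAw, qkAx, sfCw, sfCx, sfAw, sfAx, skCw, skCx, skAw, skAx. Columns: In, Out.
{qfCw, qfCx, qfAw, qfAx} → row (4,4) (4,2)
{qkCw} → row (0,4) (0,4)
{qkCx} → row (4,4) (4,4)
{qkAw, qkAx} → row (5,4) (5,4)
{sfCw, sfCx, sfAw, sfAx, skCw, skCx, skAw, skAx} → row (2,3) (2,3)
That's 5 distinct rows out of 16 strategies.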